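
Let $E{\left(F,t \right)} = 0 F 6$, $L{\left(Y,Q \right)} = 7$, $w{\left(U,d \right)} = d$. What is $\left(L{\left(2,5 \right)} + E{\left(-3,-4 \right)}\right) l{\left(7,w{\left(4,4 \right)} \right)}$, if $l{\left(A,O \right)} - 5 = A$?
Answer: $84$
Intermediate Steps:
$E{\left(F,t \right)} = 0$ ($E{\left(F,t \right)} = 0 \cdot 6 = 0$)
$l{\left(A,O \right)} = 5 + A$
$\left(L{\left(2,5 \right)} + E{\left(-3,-4 \right)}\right) l{\left(7,w{\left(4,4 \right)} \right)} = \left(7 + 0\right) \left(5 + 7\right) = 7 \cdot 12 = 84$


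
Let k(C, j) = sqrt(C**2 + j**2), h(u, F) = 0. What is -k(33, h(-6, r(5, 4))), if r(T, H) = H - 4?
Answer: -33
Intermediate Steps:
r(T, H) = -4 + H
-k(33, h(-6, r(5, 4))) = -sqrt(33**2 + 0**2) = -sqrt(1089 + 0) = -sqrt(1089) = -1*33 = -33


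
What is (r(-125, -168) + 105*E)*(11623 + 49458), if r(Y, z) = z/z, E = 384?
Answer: 2462847001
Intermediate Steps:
r(Y, z) = 1
(r(-125, -168) + 105*E)*(11623 + 49458) = (1 + 105*384)*(11623 + 49458) = (1 + 40320)*61081 = 40321*61081 = 2462847001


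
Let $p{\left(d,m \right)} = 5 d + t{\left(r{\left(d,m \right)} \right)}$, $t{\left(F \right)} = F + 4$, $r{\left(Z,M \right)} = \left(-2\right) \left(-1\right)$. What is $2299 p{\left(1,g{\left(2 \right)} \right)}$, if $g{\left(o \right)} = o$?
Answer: $25289$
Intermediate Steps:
$r{\left(Z,M \right)} = 2$
$t{\left(F \right)} = 4 + F$
$p{\left(d,m \right)} = 6 + 5 d$ ($p{\left(d,m \right)} = 5 d + \left(4 + 2\right) = 5 d + 6 = 6 + 5 d$)
$2299 p{\left(1,g{\left(2 \right)} \right)} = 2299 \left(6 + 5 \cdot 1\right) = 2299 \left(6 + 5\right) = 2299 \cdot 11 = 25289$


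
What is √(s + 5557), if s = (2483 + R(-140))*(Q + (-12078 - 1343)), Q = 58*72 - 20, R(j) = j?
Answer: I*√21702338 ≈ 4658.6*I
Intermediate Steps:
Q = 4156 (Q = 4176 - 20 = 4156)
s = -21707895 (s = (2483 - 140)*(4156 + (-12078 - 1343)) = 2343*(4156 - 13421) = 2343*(-9265) = -21707895)
√(s + 5557) = √(-21707895 + 5557) = √(-21702338) = I*√21702338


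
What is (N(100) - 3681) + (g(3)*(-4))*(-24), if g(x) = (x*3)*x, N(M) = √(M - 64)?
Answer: -1083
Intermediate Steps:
N(M) = √(-64 + M)
g(x) = 3*x² (g(x) = (3*x)*x = 3*x²)
(N(100) - 3681) + (g(3)*(-4))*(-24) = (√(-64 + 100) - 3681) + ((3*3²)*(-4))*(-24) = (√36 - 3681) + ((3*9)*(-4))*(-24) = (6 - 3681) + (27*(-4))*(-24) = -3675 - 108*(-24) = -3675 + 2592 = -1083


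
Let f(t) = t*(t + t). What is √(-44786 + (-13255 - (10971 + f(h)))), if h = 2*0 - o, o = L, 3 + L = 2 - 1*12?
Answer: 5*I*√2774 ≈ 263.34*I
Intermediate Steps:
L = -13 (L = -3 + (2 - 1*12) = -3 + (2 - 12) = -3 - 10 = -13)
o = -13
h = 13 (h = 2*0 - 1*(-13) = 0 + 13 = 13)
f(t) = 2*t² (f(t) = t*(2*t) = 2*t²)
√(-44786 + (-13255 - (10971 + f(h)))) = √(-44786 + (-13255 - (10971 + 2*13²))) = √(-44786 + (-13255 - (10971 + 2*169))) = √(-44786 + (-13255 - (10971 + 338))) = √(-44786 + (-13255 - 1*11309)) = √(-44786 + (-13255 - 11309)) = √(-44786 - 24564) = √(-69350) = 5*I*√2774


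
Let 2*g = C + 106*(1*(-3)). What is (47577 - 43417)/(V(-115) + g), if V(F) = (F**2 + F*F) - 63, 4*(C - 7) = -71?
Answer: 2560/16137 ≈ 0.15864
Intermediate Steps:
C = -43/4 (C = 7 + (1/4)*(-71) = 7 - 71/4 = -43/4 ≈ -10.750)
g = -1315/8 (g = (-43/4 + 106*(1*(-3)))/2 = (-43/4 + 106*(-3))/2 = (-43/4 - 318)/2 = (1/2)*(-1315/4) = -1315/8 ≈ -164.38)
V(F) = -63 + 2*F**2 (V(F) = (F**2 + F**2) - 63 = 2*F**2 - 63 = -63 + 2*F**2)
(47577 - 43417)/(V(-115) + g) = (47577 - 43417)/((-63 + 2*(-115)**2) - 1315/8) = 4160/((-63 + 2*13225) - 1315/8) = 4160/((-63 + 26450) - 1315/8) = 4160/(26387 - 1315/8) = 4160/(209781/8) = 4160*(8/209781) = 2560/16137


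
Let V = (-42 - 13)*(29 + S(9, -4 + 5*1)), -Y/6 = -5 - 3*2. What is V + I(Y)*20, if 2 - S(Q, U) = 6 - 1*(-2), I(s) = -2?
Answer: -1305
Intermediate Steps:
Y = 66 (Y = -6*(-5 - 3*2) = -6*(-5 - 6) = -6*(-11) = 66)
S(Q, U) = -6 (S(Q, U) = 2 - (6 - 1*(-2)) = 2 - (6 + 2) = 2 - 1*8 = 2 - 8 = -6)
V = -1265 (V = (-42 - 13)*(29 - 6) = -55*23 = -1265)
V + I(Y)*20 = -1265 - 2*20 = -1265 - 40 = -1305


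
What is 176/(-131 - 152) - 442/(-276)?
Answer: 38255/39054 ≈ 0.97954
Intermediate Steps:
176/(-131 - 152) - 442/(-276) = 176/(-283) - 442*(-1/276) = 176*(-1/283) + 221/138 = -176/283 + 221/138 = 38255/39054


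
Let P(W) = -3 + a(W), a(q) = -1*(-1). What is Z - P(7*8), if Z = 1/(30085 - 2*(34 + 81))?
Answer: 59711/29855 ≈ 2.0000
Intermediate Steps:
a(q) = 1
P(W) = -2 (P(W) = -3 + 1 = -2)
Z = 1/29855 (Z = 1/(30085 - 2*115) = 1/(30085 - 230) = 1/29855 ≈ 3.3495e-5)
Z - P(7*8) = 1/29855 - 1*(-2) = 1/29855 + 2 = 59711/29855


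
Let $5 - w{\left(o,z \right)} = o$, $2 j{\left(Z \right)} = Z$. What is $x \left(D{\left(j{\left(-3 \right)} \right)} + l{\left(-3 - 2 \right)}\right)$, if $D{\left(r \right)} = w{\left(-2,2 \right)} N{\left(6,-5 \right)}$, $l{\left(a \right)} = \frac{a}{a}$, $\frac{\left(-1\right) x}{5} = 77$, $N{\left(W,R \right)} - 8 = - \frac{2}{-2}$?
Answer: $-24640$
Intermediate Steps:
$j{\left(Z \right)} = \frac{Z}{2}$
$w{\left(o,z \right)} = 5 - o$
$N{\left(W,R \right)} = 9$ ($N{\left(W,R \right)} = 8 - \frac{2}{-2} = 8 - -1 = 8 + 1 = 9$)
$x = -385$ ($x = \left(-5\right) 77 = -385$)
$l{\left(a \right)} = 1$
$D{\left(r \right)} = 63$ ($D{\left(r \right)} = \left(5 - -2\right) 9 = \left(5 + 2\right) 9 = 7 \cdot 9 = 63$)
$x \left(D{\left(j{\left(-3 \right)} \right)} + l{\left(-3 - 2 \right)}\right) = - 385 \left(63 + 1\right) = \left(-385\right) 64 = -24640$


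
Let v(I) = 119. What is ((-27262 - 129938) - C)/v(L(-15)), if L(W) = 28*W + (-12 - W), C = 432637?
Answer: -589837/119 ≈ -4956.6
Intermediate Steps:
L(W) = -12 + 27*W
((-27262 - 129938) - C)/v(L(-15)) = ((-27262 - 129938) - 1*432637)/119 = (-157200 - 432637)*(1/119) = -589837*1/119 = -589837/119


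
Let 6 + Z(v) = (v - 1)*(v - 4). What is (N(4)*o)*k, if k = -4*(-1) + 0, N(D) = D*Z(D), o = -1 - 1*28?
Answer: 2784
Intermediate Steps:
o = -29 (o = -1 - 28 = -29)
Z(v) = -6 + (-1 + v)*(-4 + v) (Z(v) = -6 + (v - 1)*(v - 4) = -6 + (-1 + v)*(-4 + v))
N(D) = D*(-2 + D² - 5*D)
k = 4 (k = 4 + 0 = 4)
(N(4)*o)*k = ((4*(-2 + 4² - 5*4))*(-29))*4 = ((4*(-2 + 16 - 20))*(-29))*4 = ((4*(-6))*(-29))*4 = -24*(-29)*4 = 696*4 = 2784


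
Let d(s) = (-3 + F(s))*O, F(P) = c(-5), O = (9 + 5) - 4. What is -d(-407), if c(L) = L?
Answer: 80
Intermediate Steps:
O = 10 (O = 14 - 4 = 10)
F(P) = -5
d(s) = -80 (d(s) = (-3 - 5)*10 = -8*10 = -80)
-d(-407) = -1*(-80) = 80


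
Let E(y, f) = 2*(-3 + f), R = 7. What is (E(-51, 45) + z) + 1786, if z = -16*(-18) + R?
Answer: 2165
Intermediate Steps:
z = 295 (z = -16*(-18) + 7 = 288 + 7 = 295)
E(y, f) = -6 + 2*f
(E(-51, 45) + z) + 1786 = ((-6 + 2*45) + 295) + 1786 = ((-6 + 90) + 295) + 1786 = (84 + 295) + 1786 = 379 + 1786 = 2165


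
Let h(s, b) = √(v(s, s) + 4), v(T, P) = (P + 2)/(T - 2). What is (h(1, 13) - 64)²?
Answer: 3969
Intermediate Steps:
v(T, P) = (2 + P)/(-2 + T)
h(s, b) = √(4 + (2 + s)/(-2 + s)) (h(s, b) = √((2 + s)/(-2 + s) + 4) = √(4 + (2 + s)/(-2 + s)))
(h(1, 13) - 64)² = (√((-6 + 5*1)/(-2 + 1)) - 64)² = (√((-6 + 5)/(-1)) - 64)² = (√(-1*(-1)) - 64)² = (√1 - 64)² = (1 - 64)² = (-63)² = 3969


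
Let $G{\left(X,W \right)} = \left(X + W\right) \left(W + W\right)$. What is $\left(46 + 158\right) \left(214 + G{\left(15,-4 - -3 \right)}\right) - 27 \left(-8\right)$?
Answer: $38160$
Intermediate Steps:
$G{\left(X,W \right)} = 2 W \left(W + X\right)$ ($G{\left(X,W \right)} = \left(W + X\right) 2 W = 2 W \left(W + X\right)$)
$\left(46 + 158\right) \left(214 + G{\left(15,-4 - -3 \right)}\right) - 27 \left(-8\right) = \left(46 + 158\right) \left(214 + 2 \left(-4 - -3\right) \left(\left(-4 - -3\right) + 15\right)\right) - 27 \left(-8\right) = 204 \left(214 + 2 \left(-4 + 3\right) \left(\left(-4 + 3\right) + 15\right)\right) - -216 = 204 \left(214 + 2 \left(-1\right) \left(-1 + 15\right)\right) + 216 = 204 \left(214 + 2 \left(-1\right) 14\right) + 216 = 204 \left(214 - 28\right) + 216 = 204 \cdot 186 + 216 = 37944 + 216 = 38160$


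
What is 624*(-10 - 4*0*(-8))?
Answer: -6240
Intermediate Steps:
624*(-10 - 4*0*(-8)) = 624*(-10 + 0*(-8)) = 624*(-10 + 0) = 624*(-10) = -6240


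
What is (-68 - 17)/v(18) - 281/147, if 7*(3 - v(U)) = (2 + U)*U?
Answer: -866/5537 ≈ -0.15640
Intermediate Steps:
v(U) = 3 - U*(2 + U)/7 (v(U) = 3 - (2 + U)*U/7 = 3 - U*(2 + U)/7)
(-68 - 17)/v(18) - 281/147 = (-68 - 17)/(3 - 2/7*18 - 1/7*18**2) - 281/147 = -85/(3 - 36/7 - 1/7*324) - 281*1/147 = -85/(3 - 36/7 - 324/7) - 281/147 = -85/(-339/7) - 281/147 = -85*(-7/339) - 281/147 = 595/339 - 281/147 = -866/5537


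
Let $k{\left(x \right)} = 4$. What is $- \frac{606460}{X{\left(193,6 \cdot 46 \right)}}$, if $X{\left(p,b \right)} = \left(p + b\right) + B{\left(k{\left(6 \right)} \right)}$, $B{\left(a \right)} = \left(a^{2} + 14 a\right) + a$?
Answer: $- \frac{121292}{109} \approx -1112.8$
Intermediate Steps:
$B{\left(a \right)} = a^{2} + 15 a$
$X{\left(p,b \right)} = 76 + b + p$ ($X{\left(p,b \right)} = \left(p + b\right) + 4 \left(15 + 4\right) = \left(b + p\right) + 4 \cdot 19 = \left(b + p\right) + 76 = 76 + b + p$)
$- \frac{606460}{X{\left(193,6 \cdot 46 \right)}} = - \frac{606460}{76 + 6 \cdot 46 + 193} = - \frac{606460}{76 + 276 + 193} = - \frac{606460}{545} = \left(-606460\right) \frac{1}{545} = - \frac{121292}{109}$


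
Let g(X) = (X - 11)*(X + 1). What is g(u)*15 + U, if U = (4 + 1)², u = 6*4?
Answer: 4900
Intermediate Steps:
u = 24
g(X) = (1 + X)*(-11 + X) (g(X) = (-11 + X)*(1 + X) = (1 + X)*(-11 + X))
U = 25 (U = 5² = 25)
g(u)*15 + U = (-11 + 24² - 10*24)*15 + 25 = (-11 + 576 - 240)*15 + 25 = 325*15 + 25 = 4875 + 25 = 4900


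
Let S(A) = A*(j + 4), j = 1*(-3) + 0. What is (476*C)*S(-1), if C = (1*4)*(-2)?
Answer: 3808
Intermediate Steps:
j = -3 (j = -3 + 0 = -3)
C = -8 (C = 4*(-2) = -8)
S(A) = A (S(A) = A*(-3 + 4) = A*1 = A)
(476*C)*S(-1) = (476*(-8))*(-1) = -3808*(-1) = 3808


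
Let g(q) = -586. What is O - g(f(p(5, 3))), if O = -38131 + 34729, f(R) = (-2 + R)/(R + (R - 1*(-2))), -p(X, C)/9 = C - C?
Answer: -2816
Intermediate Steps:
p(X, C) = 0 (p(X, C) = -9*(C - C) = -9*0 = 0)
f(R) = (-2 + R)/(2 + 2*R) (f(R) = (-2 + R)/(R + (R + 2)) = (-2 + R)/(R + (2 + R)) = (-2 + R)/(2 + 2*R))
O = -3402
O - g(f(p(5, 3))) = -3402 - 1*(-586) = -3402 + 586 = -2816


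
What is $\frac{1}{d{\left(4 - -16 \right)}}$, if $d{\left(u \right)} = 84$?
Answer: $\frac{1}{84} \approx 0.011905$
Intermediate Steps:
$\frac{1}{d{\left(4 - -16 \right)}} = \frac{1}{84}$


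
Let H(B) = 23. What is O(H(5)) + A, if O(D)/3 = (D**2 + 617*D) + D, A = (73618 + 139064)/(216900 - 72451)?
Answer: 6389047503/144449 ≈ 44231.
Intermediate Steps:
A = 212682/144449 ≈ 1.4724
O(D) = 3*D**2 + 1854*D (O(D) = 3*((D**2 + 617*D) + D) = 3*(D**2 + 618*D) = 3*D**2 + 1854*D)
O(H(5)) + A = 3*23*(618 + 23) + 212682/144449 = 3*23*641 + 212682/144449 = 44229 + 212682/144449 = 6389047503/144449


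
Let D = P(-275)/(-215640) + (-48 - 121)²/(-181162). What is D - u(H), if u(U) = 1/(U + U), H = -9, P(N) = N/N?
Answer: -221597469/2170320760 ≈ -0.10210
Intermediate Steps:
P(N) = 1
D = -3079537601/19532886840 (D = 1/(-215640) + (-48 - 121)²/(-181162) = 1*(-1/215640) + (-169)²*(-1/181162) = -1/215640 + 28561*(-1/181162) = -1/215640 - 28561/181162 = -3079537601/19532886840 ≈ -0.15766)
u(U) = 1/(2*U)
D - u(H) = -3079537601/19532886840 - 1/(2*(-9)) = -3079537601/19532886840 - (-1)/(2*9) = -3079537601/19532886840 - 1*(-1/18) = -3079537601/19532886840 + 1/18 = -221597469/2170320760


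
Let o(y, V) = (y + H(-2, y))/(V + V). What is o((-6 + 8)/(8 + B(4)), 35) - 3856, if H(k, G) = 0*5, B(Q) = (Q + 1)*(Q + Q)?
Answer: -6478079/1680 ≈ -3856.0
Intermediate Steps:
B(Q) = 2*Q*(1 + Q) (B(Q) = (1 + Q)*(2*Q) = 2*Q*(1 + Q))
H(k, G) = 0
o(y, V) = y/(2*V) (o(y, V) = (y + 0)/(V + V) = y/((2*V)) = y*(1/(2*V)) = y/(2*V))
o((-6 + 8)/(8 + B(4)), 35) - 3856 = (½)*((-6 + 8)/(8 + 2*4*(1 + 4)))/35 - 3856 = (½)*(2/(8 + 2*4*5))*(1/35) - 3856 = (½)*(2/(8 + 40))*(1/35) - 3856 = (½)*(2/48)*(1/35) - 3856 = (½)*(2*(1/48))*(1/35) - 3856 = (½)*(1/24)*(1/35) - 3856 = 1/1680 - 3856 = -6478079/1680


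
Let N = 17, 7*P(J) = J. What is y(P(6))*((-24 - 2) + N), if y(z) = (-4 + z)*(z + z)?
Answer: 2376/49 ≈ 48.490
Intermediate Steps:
P(J) = J/7
y(z) = 2*z*(-4 + z) (y(z) = (-4 + z)*(2*z) = 2*z*(-4 + z))
y(P(6))*((-24 - 2) + N) = (2*((⅐)*6)*(-4 + (⅐)*6))*((-24 - 2) + 17) = (2*(6/7)*(-4 + 6/7))*(-26 + 17) = (2*(6/7)*(-22/7))*(-9) = -264/49*(-9) = 2376/49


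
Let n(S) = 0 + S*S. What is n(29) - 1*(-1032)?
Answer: 1873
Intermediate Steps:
n(S) = S² (n(S) = 0 + S² = S²)
n(29) - 1*(-1032) = 29² - 1*(-1032) = 841 + 1032 = 1873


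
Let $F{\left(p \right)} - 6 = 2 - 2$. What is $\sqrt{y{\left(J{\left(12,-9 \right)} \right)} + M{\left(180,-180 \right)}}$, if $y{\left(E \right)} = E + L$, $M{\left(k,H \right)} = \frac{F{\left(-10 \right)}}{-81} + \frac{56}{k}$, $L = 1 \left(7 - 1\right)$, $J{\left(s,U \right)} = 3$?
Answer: $\frac{\sqrt{18705}}{45} \approx 3.0392$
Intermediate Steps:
$F{\left(p \right)} = 6$ ($F{\left(p \right)} = 6 + \left(2 - 2\right) = 6 + 0 = 6$)
$L = 6$ ($L = 1 \cdot 6 = 6$)
$M{\left(k,H \right)} = - \frac{2}{27} + \frac{56}{k}$ ($M{\left(k,H \right)} = \frac{6}{-81} + \frac{56}{k} = 6 \left(- \frac{1}{81}\right) + \frac{56}{k} = - \frac{2}{27} + \frac{56}{k}$)
$y{\left(E \right)} = 6 + E$ ($y{\left(E \right)} = E + 6 = 6 + E$)
$\sqrt{y{\left(J{\left(12,-9 \right)} \right)} + M{\left(180,-180 \right)}} = \sqrt{\left(6 + 3\right) - \left(\frac{2}{27} - \frac{56}{180}\right)} = \sqrt{9 + \left(- \frac{2}{27} + 56 \cdot \frac{1}{180}\right)} = \sqrt{9 + \left(- \frac{2}{27} + \frac{14}{45}\right)} = \sqrt{9 + \frac{32}{135}} = \sqrt{\frac{1247}{135}} = \frac{\sqrt{18705}}{45}$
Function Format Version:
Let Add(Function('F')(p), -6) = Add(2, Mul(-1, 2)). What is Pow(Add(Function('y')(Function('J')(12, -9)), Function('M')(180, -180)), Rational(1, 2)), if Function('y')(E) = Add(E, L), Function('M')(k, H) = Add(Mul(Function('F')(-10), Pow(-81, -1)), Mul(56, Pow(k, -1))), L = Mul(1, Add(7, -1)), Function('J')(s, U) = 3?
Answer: Mul(Rational(1, 45), Pow(18705, Rational(1, 2))) ≈ 3.0392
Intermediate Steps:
Function('F')(p) = 6 (Function('F')(p) = Add(6, Add(2, Mul(-1, 2))) = Add(6, Add(2, -2)) = Add(6, 0) = 6)
L = 6 (L = Mul(1, 6) = 6)
Function('M')(k, H) = Add(Rational(-2, 27), Mul(56, Pow(k, -1))) (Function('M')(k, H) = Add(Mul(6, Pow(-81, -1)), Mul(56, Pow(k, -1))) = Add(Mul(6, Rational(-1, 81)), Mul(56, Pow(k, -1))) = Add(Rational(-2, 27), Mul(56, Pow(k, -1))))
Function('y')(E) = Add(6, E) (Function('y')(E) = Add(E, 6) = Add(6, E))
Pow(Add(Function('y')(Function('J')(12, -9)), Function('M')(180, -180)), Rational(1, 2)) = Pow(Add(Add(6, 3), Add(Rational(-2, 27), Mul(56, Pow(180, -1)))), Rational(1, 2)) = Pow(Add(9, Add(Rational(-2, 27), Mul(56, Rational(1, 180)))), Rational(1, 2)) = Pow(Add(9, Add(Rational(-2, 27), Rational(14, 45))), Rational(1, 2)) = Pow(Add(9, Rational(32, 135)), Rational(1, 2)) = Pow(Rational(1247, 135), Rational(1, 2)) = Mul(Rational(1, 45), Pow(18705, Rational(1, 2)))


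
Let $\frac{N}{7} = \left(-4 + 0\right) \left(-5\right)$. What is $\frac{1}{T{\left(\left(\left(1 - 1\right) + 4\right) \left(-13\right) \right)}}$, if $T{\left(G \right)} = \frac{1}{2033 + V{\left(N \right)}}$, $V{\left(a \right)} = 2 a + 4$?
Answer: $2317$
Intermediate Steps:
$N = 140$ ($N = 7 \left(-4 + 0\right) \left(-5\right) = 7 \left(\left(-4\right) \left(-5\right)\right) = 7 \cdot 20 = 140$)
$V{\left(a \right)} = 4 + 2 a$
$T{\left(G \right)} = \frac{1}{2317}$ ($T{\left(G \right)} = \frac{1}{2033 + \left(4 + 2 \cdot 140\right)} = \frac{1}{2033 + \left(4 + 280\right)} = \frac{1}{2033 + 284} = \frac{1}{2317}$)
$\frac{1}{T{\left(\left(\left(1 - 1\right) + 4\right) \left(-13\right) \right)}} = \frac{1}{\frac{1}{2317}} = 2317$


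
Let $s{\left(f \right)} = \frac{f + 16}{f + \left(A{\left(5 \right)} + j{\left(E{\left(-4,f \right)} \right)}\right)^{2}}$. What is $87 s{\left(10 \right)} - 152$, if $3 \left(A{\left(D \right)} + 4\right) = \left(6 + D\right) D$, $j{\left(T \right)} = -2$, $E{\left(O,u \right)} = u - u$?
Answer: $- \frac{201410}{1459} \approx -138.05$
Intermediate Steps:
$E{\left(O,u \right)} = 0$
$A{\left(D \right)} = -4 + \frac{D \left(6 + D\right)}{3}$ ($A{\left(D \right)} = -4 + \frac{\left(6 + D\right) D}{3} = -4 + \frac{D \left(6 + D\right)}{3}$)
$s{\left(f \right)} = \frac{16 + f}{\frac{1369}{9} + f}$ ($s{\left(f \right)} = \frac{f + 16}{f + \left(\left(-4 + 2 \cdot 5 + \frac{5^{2}}{3}\right) - 2\right)^{2}} = \frac{16 + f}{f + \left(\left(-4 + 10 + \frac{1}{3} \cdot 25\right) - 2\right)^{2}} = \frac{16 + f}{f + \left(\left(-4 + 10 + \frac{25}{3}\right) - 2\right)^{2}} = \frac{16 + f}{f + \left(\frac{43}{3} - 2\right)^{2}} = \frac{16 + f}{f + \left(\frac{37}{3}\right)^{2}} = \frac{16 + f}{f + \frac{1369}{9}} = \frac{16 + f}{\frac{1369}{9} + f}$)
$87 s{\left(10 \right)} - 152 = 87 \frac{9 \left(16 + 10\right)}{1369 + 9 \cdot 10} - 152 = 87 \cdot 9 \frac{1}{1369 + 90} \cdot 26 - 152 = 87 \cdot 9 \cdot \frac{1}{1459} \cdot 26 - 152 = 87 \cdot \frac{234}{1459} - 152 = \frac{20358}{1459} - 152 = - \frac{201410}{1459}$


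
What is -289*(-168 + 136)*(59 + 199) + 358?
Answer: 2386342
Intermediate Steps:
-289*(-168 + 136)*(59 + 199) + 358 = -(-9248)*258 + 358 = -289*(-8256) + 358 = 2385984 + 358 = 2386342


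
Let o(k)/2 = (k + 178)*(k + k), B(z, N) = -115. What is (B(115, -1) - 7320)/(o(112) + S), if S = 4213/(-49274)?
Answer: -366352190/6401673867 ≈ -0.057228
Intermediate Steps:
S = -4213/49274 (S = 4213*(-1/49274) = -4213/49274 ≈ -0.085501)
o(k) = 4*k*(178 + k) (o(k) = 2*((k + 178)*(k + k)) = 2*((178 + k)*(2*k)) = 2*(2*k*(178 + k)) = 4*k*(178 + k))
(B(115, -1) - 7320)/(o(112) + S) = (-115 - 7320)/(4*112*(178 + 112) - 4213/49274) = -7435/(4*112*290 - 4213/49274) = -7435/(129920 - 4213/49274) = -7435/6401673867/49274 = -7435*49274/6401673867 = -366352190/6401673867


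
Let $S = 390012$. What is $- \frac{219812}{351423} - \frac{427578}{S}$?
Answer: $- \frac{39331676873}{22843197846} \approx -1.7218$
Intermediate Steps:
$- \frac{219812}{351423} - \frac{427578}{S} = - \frac{219812}{351423} - \frac{427578}{390012} = \left(-219812\right) \frac{1}{351423} - \frac{71263}{65002} = - \frac{219812}{351423} - \frac{71263}{65002} = - \frac{39331676873}{22843197846}$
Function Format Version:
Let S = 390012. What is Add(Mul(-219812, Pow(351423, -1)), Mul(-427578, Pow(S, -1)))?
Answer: Rational(-39331676873, 22843197846) ≈ -1.7218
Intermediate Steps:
Add(Mul(-219812, Pow(351423, -1)), Mul(-427578, Pow(S, -1))) = Add(Mul(-219812, Pow(351423, -1)), Mul(-427578, Pow(390012, -1))) = Add(Mul(-219812, Rational(1, 351423)), Mul(-427578, Rational(1, 390012))) = Add(Rational(-219812, 351423), Rational(-71263, 65002)) = Rational(-39331676873, 22843197846)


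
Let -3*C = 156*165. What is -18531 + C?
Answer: -27111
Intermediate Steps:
C = -8580 (C = -52*165 = -⅓*25740 = -8580)
-18531 + C = -18531 - 8580 = -27111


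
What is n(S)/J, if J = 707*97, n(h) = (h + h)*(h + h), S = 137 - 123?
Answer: 112/9797 ≈ 0.011432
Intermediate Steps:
S = 14
n(h) = 4*h**2 (n(h) = (2*h)*(2*h) = 4*h**2)
J = 68579
n(S)/J = (4*14**2)/68579 = (4*196)*(1/68579) = 784*(1/68579) = 112/9797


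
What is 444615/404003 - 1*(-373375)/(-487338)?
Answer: 65833164745/196886014014 ≈ 0.33437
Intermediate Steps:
444615/404003 - 1*(-373375)/(-487338) = 444615*(1/404003) + 373375*(-1/487338) = 444615/404003 - 373375/487338 = 65833164745/196886014014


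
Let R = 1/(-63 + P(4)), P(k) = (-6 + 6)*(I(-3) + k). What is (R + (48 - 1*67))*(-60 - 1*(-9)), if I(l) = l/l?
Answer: 20366/21 ≈ 969.81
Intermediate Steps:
I(l) = 1
P(k) = 0 (P(k) = (-6 + 6)*(1 + k) = 0*(1 + k) = 0)
R = -1/63 (R = 1/(-63 + 0) = 1/(-63) = -1/63 ≈ -0.015873)
(R + (48 - 1*67))*(-60 - 1*(-9)) = (-1/63 + (48 - 1*67))*(-60 - 1*(-9)) = (-1/63 + (48 - 67))*(-60 + 9) = (-1/63 - 19)*(-51) = -1198/63*(-51) = 20366/21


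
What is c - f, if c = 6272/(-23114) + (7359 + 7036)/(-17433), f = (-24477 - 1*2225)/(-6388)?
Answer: -2870538911/543960558 ≈ -5.2771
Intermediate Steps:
f = 13351/3194 (f = (-24477 - 2225)*(-1/6388) = -26702*(-1/6388) = 13351/3194 ≈ 4.1800)
c = -186841/170307 (c = 6272*(-1/23114) + 14395*(-1/17433) = -448/1651 - 14395/17433 = -186841/170307 ≈ -1.0971)
c - f = -186841/170307 - 1*13351/3194 = -186841/170307 - 13351/3194 = -2870538911/543960558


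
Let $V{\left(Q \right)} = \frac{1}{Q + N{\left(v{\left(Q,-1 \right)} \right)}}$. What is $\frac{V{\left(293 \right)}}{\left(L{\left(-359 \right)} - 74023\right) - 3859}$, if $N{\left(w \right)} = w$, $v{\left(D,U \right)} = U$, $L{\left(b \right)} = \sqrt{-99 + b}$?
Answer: $- \frac{38941}{885578531772} - \frac{i \sqrt{458}}{1771157063544} \approx -4.3972 \cdot 10^{-8} - 1.2083 \cdot 10^{-11} i$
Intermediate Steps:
$V{\left(Q \right)} = \frac{1}{-1 + Q}$ ($V{\left(Q \right)} = \frac{1}{Q - 1} = \frac{1}{-1 + Q}$)
$\frac{V{\left(293 \right)}}{\left(L{\left(-359 \right)} - 74023\right) - 3859} = \frac{1}{\left(-1 + 293\right) \left(\left(\sqrt{-99 - 359} - 74023\right) - 3859\right)} = \frac{1}{292 \left(\left(\sqrt{-458} - 74023\right) - 3859\right)} = \frac{1}{292 \left(\left(i \sqrt{458} - 74023\right) - 3859\right)} = \frac{1}{292 \left(\left(-74023 + i \sqrt{458}\right) - 3859\right)} = \frac{1}{292 \left(-77882 + i \sqrt{458}\right)}$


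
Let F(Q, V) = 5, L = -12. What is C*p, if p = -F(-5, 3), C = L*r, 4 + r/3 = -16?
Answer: -3600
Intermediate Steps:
r = -60 (r = -12 + 3*(-16) = -12 - 48 = -60)
C = 720 (C = -12*(-60) = 720)
p = -5 (p = -1*5 = -5)
C*p = 720*(-5) = -3600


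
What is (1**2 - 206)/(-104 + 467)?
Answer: -205/363 ≈ -0.56474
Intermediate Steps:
(1**2 - 206)/(-104 + 467) = (1 - 206)/363 = -205*1/363 = -205/363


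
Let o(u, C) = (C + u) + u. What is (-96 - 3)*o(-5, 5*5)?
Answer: -1485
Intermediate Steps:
o(u, C) = C + 2*u
(-96 - 3)*o(-5, 5*5) = (-96 - 3)*(5*5 + 2*(-5)) = -99*(25 - 10) = -99*15 = -1485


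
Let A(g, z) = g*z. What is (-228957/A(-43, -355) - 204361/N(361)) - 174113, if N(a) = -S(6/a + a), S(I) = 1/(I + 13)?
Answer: 420244870119678/5510665 ≈ 7.6260e+7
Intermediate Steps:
S(I) = 1/(13 + I)
N(a) = -1/(13 + a + 6/a) (N(a) = -1/(13 + (6/a + a)) = -1/(13 + (a + 6/a)) = -1/(13 + a + 6/a))
(-228957/A(-43, -355) - 204361/N(361)) - 174113 = (-228957/((-43*(-355))) - 204361/((-1*361/(6 + 361² + 13*361)))) - 174113 = (-228957/15265 - 204361/((-1*361/(6 + 130321 + 4693)))) - 174113 = (-228957*1/15265 - 204361/((-1*361/135020))) - 174113 = (-228957/15265 - 204361/((-1*361*1/135020))) - 174113 = (-228957/15265 - 204361/(-361/135020)) - 174113 = (-228957/15265 - 204361*(-135020/361)) - 174113 = (-228957/15265 + 27592822220/361) - 174113 = 421204348534823/5510665 - 174113 = 420244870119678/5510665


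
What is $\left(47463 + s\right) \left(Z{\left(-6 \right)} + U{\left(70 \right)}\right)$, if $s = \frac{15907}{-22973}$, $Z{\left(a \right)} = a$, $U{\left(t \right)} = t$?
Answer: $\frac{69782501888}{22973} \approx 3.0376 \cdot 10^{6}$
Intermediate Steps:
$s = - \frac{15907}{22973}$ ($s = 15907 \left(- \frac{1}{22973}\right) = - \frac{15907}{22973} \approx -0.69242$)
$\left(47463 + s\right) \left(Z{\left(-6 \right)} + U{\left(70 \right)}\right) = \left(47463 - \frac{15907}{22973}\right) \left(-6 + 70\right) = \frac{1090351592}{22973} \cdot 64 = \frac{69782501888}{22973}$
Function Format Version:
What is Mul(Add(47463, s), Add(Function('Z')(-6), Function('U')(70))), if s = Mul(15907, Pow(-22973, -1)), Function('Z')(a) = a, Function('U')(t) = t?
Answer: Rational(69782501888, 22973) ≈ 3.0376e+6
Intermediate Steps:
s = Rational(-15907, 22973) (s = Mul(15907, Rational(-1, 22973)) = Rational(-15907, 22973) ≈ -0.69242)
Mul(Add(47463, s), Add(Function('Z')(-6), Function('U')(70))) = Mul(Add(47463, Rational(-15907, 22973)), Add(-6, 70)) = Mul(Rational(1090351592, 22973), 64) = Rational(69782501888, 22973)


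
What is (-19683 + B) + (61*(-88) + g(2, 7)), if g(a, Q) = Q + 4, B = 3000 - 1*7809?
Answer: -29849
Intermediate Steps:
B = -4809 (B = 3000 - 7809 = -4809)
g(a, Q) = 4 + Q
(-19683 + B) + (61*(-88) + g(2, 7)) = (-19683 - 4809) + (61*(-88) + (4 + 7)) = -24492 + (-5368 + 11) = -24492 - 5357 = -29849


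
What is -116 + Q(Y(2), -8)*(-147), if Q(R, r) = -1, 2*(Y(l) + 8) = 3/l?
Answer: 31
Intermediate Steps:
Y(l) = -8 + 3/(2*l) (Y(l) = -8 + (3/l)/2 = -8 + 3/(2*l))
-116 + Q(Y(2), -8)*(-147) = -116 - 1*(-147) = -116 + 147 = 31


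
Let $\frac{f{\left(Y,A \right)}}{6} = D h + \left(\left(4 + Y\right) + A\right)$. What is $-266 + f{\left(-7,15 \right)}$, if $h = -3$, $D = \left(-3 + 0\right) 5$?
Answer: $76$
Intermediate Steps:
$D = -15$ ($D = \left(-3\right) 5 = -15$)
$f{\left(Y,A \right)} = 294 + 6 A + 6 Y$ ($f{\left(Y,A \right)} = 6 \left(\left(-15\right) \left(-3\right) + \left(\left(4 + Y\right) + A\right)\right) = 6 \left(45 + \left(4 + A + Y\right)\right) = 6 \left(49 + A + Y\right) = 294 + 6 A + 6 Y$)
$-266 + f{\left(-7,15 \right)} = -266 + \left(294 + 6 \cdot 15 + 6 \left(-7\right)\right) = -266 + \left(294 + 90 - 42\right) = -266 + 342 = 76$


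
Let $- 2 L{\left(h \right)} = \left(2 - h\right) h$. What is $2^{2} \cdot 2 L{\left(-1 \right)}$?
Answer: $12$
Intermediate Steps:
$L{\left(h \right)} = - \frac{h \left(2 - h\right)}{2}$ ($L{\left(h \right)} = - \frac{\left(2 - h\right) h}{2} = - \frac{h \left(2 - h\right)}{2}$)
$2^{2} \cdot 2 L{\left(-1 \right)} = 2^{2} \cdot 2 \cdot \frac{1}{2} \left(-1\right) \left(-2 - 1\right) = 4 \cdot 2 \cdot \frac{1}{2} \left(-1\right) \left(-3\right) = 8 \cdot \frac{3}{2} = 12$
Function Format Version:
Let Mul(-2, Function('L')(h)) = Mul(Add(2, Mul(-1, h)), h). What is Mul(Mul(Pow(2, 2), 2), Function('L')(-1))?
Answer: 12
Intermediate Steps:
Function('L')(h) = Mul(Rational(-1, 2), h, Add(2, Mul(-1, h))) (Function('L')(h) = Mul(Rational(-1, 2), Mul(Add(2, Mul(-1, h)), h)) = Mul(Rational(-1, 2), Mul(h, Add(2, Mul(-1, h)))) = Mul(Rational(-1, 2), h, Add(2, Mul(-1, h))))
Mul(Mul(Pow(2, 2), 2), Function('L')(-1)) = Mul(Mul(Pow(2, 2), 2), Mul(Rational(1, 2), -1, Add(-2, -1))) = Mul(Mul(4, 2), Mul(Rational(1, 2), -1, -3)) = Mul(8, Rational(3, 2)) = 12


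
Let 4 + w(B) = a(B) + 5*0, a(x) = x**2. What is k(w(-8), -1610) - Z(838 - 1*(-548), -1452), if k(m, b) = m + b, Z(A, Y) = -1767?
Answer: 217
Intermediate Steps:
w(B) = -4 + B**2 (w(B) = -4 + (B**2 + 5*0) = -4 + (B**2 + 0) = -4 + B**2)
k(m, b) = b + m
k(w(-8), -1610) - Z(838 - 1*(-548), -1452) = (-1610 + (-4 + (-8)**2)) - 1*(-1767) = (-1610 + (-4 + 64)) + 1767 = (-1610 + 60) + 1767 = -1550 + 1767 = 217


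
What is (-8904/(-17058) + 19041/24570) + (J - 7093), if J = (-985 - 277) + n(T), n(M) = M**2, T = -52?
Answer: -131548646189/23284170 ≈ -5649.7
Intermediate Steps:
J = 1442 (J = (-985 - 277) + (-52)**2 = -1262 + 2704 = 1442)
(-8904/(-17058) + 19041/24570) + (J - 7093) = (-8904/(-17058) + 19041/24570) + (1442 - 7093) = (-8904*(-1/17058) + 19041*(1/24570)) - 5651 = (1484/2843 + 6347/8190) - 5651 = 30198481/23284170 - 5651 = -131548646189/23284170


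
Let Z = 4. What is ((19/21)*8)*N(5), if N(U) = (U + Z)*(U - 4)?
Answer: 456/7 ≈ 65.143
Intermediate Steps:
N(U) = (-4 + U)*(4 + U) (N(U) = (U + 4)*(U - 4) = (4 + U)*(-4 + U) = (-4 + U)*(4 + U))
((19/21)*8)*N(5) = ((19/21)*8)*(-16 + 5²) = ((19*(1/21))*8)*(-16 + 25) = ((19/21)*8)*9 = (152/21)*9 = 456/7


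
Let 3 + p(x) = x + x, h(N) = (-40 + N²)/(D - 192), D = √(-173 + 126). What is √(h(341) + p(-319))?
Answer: √((239313 - 641*I*√47)/(-192 + I*√47)) ≈ 0.3059 - 35.295*I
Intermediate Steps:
D = I*√47 (D = √(-47) = I*√47 ≈ 6.8557*I)
h(N) = (-40 + N²)/(-192 + I*√47) (h(N) = (-40 + N²)/(I*√47 - 192) = (-40 + N²)/(-192 + I*√47))
p(x) = -3 + 2*x (p(x) = -3 + (x + x) = -3 + 2*x)
√(h(341) + p(-319)) = √(-(-40 + 341²)/(192 - I*√47) + (-3 + 2*(-319))) = √(-(-40 + 116281)/(192 - I*√47) + (-3 - 638)) = √(-1*116241/(192 - I*√47) - 641) = √(-116241/(192 - I*√47) - 641) = √(-641 - 116241/(192 - I*√47))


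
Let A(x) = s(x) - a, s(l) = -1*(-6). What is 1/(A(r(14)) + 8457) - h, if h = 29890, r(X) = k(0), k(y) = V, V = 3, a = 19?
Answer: -252391159/8444 ≈ -29890.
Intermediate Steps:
s(l) = 6
k(y) = 3
r(X) = 3
A(x) = -13 (A(x) = 6 - 1*19 = 6 - 19 = -13)
1/(A(r(14)) + 8457) - h = 1/(-13 + 8457) - 1*29890 = 1/8444 - 29890 = -252391159/8444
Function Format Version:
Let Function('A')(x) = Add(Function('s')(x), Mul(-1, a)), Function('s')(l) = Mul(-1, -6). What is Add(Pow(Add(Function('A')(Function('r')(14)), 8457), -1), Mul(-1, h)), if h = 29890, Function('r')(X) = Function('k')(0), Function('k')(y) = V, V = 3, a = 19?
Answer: Rational(-252391159, 8444) ≈ -29890.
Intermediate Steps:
Function('s')(l) = 6
Function('k')(y) = 3
Function('r')(X) = 3
Function('A')(x) = -13 (Function('A')(x) = Add(6, Mul(-1, 19)) = Add(6, -19) = -13)
Add(Pow(Add(Function('A')(Function('r')(14)), 8457), -1), Mul(-1, h)) = Add(Pow(Add(-13, 8457), -1), Mul(-1, 29890)) = Add(Pow(8444, -1), -29890) = Add(Rational(1, 8444), -29890) = Rational(-252391159, 8444)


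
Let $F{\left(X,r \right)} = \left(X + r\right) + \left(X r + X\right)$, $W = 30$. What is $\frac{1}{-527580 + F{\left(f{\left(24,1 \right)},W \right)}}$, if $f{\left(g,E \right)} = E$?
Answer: $- \frac{1}{527518} \approx -1.8957 \cdot 10^{-6}$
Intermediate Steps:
$F{\left(X,r \right)} = r + 2 X + X r$ ($F{\left(X,r \right)} = \left(X + r\right) + \left(X + X r\right) = r + 2 X + X r$)
$\frac{1}{-527580 + F{\left(f{\left(24,1 \right)},W \right)}} = \frac{1}{-527580 + \left(30 + 2 \cdot 1 + 1 \cdot 30\right)} = \frac{1}{-527580 + \left(30 + 2 + 30\right)} = \frac{1}{-527580 + 62} = \frac{1}{-527518} = - \frac{1}{527518}$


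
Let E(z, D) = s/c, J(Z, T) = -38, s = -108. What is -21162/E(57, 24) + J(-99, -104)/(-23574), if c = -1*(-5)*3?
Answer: 69287953/23574 ≈ 2939.2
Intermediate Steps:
c = 15 (c = 5*3 = 15)
E(z, D) = -36/5 (E(z, D) = -108/15 = -108*1/15 = -36/5)
-21162/E(57, 24) + J(-99, -104)/(-23574) = -21162/(-36/5) - 38/(-23574) = -21162*(-5/36) - 38*(-1/23574) = 17635/6 + 19/11787 = 69287953/23574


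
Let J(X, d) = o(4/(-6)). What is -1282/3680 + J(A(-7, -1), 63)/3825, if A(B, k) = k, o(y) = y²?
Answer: -4411813/12668400 ≈ -0.34825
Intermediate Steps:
J(X, d) = 4/9 (J(X, d) = (4/(-6))² = (4*(-⅙))² = (-⅔)² = 4/9)
-1282/3680 + J(A(-7, -1), 63)/3825 = -1282/3680 + (4/9)/3825 = -1282*1/3680 + (4/9)*(1/3825) = -641/1840 + 4/34425 = -4411813/12668400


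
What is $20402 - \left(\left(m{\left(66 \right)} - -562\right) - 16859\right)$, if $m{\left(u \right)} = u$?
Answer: $36633$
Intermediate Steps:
$20402 - \left(\left(m{\left(66 \right)} - -562\right) - 16859\right) = 20402 - \left(\left(66 - -562\right) - 16859\right) = 20402 - \left(\left(66 + \left(-5660 + 6222\right)\right) - 16859\right) = 20402 - \left(\left(66 + 562\right) - 16859\right) = 20402 - \left(628 - 16859\right) = 20402 - -16231 = 20402 + 16231 = 36633$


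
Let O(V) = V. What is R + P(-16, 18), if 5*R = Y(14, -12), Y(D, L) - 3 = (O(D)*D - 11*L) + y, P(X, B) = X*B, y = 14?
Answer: -219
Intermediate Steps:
P(X, B) = B*X
Y(D, L) = 17 + D² - 11*L (Y(D, L) = 3 + ((D*D - 11*L) + 14) = 3 + ((D² - 11*L) + 14) = 3 + (14 + D² - 11*L) = 17 + D² - 11*L)
R = 69 (R = (17 + 14² - 11*(-12))/5 = (17 + 196 + 132)/5 = (⅕)*345 = 69)
R + P(-16, 18) = 69 + 18*(-16) = 69 - 288 = -219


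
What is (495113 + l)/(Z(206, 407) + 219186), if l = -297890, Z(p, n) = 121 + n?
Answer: 65741/73238 ≈ 0.89764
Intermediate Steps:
(495113 + l)/(Z(206, 407) + 219186) = (495113 - 297890)/((121 + 407) + 219186) = 197223/(528 + 219186) = 197223/219714 = 197223*(1/219714) = 65741/73238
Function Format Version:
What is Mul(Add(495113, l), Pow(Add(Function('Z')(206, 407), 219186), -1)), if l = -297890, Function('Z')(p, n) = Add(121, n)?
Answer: Rational(65741, 73238) ≈ 0.89764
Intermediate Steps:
Mul(Add(495113, l), Pow(Add(Function('Z')(206, 407), 219186), -1)) = Mul(Add(495113, -297890), Pow(Add(Add(121, 407), 219186), -1)) = Mul(197223, Pow(Add(528, 219186), -1)) = Mul(197223, Pow(219714, -1)) = Mul(197223, Rational(1, 219714)) = Rational(65741, 73238)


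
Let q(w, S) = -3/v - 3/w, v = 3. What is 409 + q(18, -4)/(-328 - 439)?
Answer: 1882225/4602 ≈ 409.00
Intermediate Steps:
q(w, S) = -1 - 3/w (q(w, S) = -3/3 - 3/w = -3*⅓ - 3/w = -1 - 3/w)
409 + q(18, -4)/(-328 - 439) = 409 + ((-3 - 1*18)/18)/(-328 - 439) = 409 + ((-3 - 18)/18)/(-767) = 409 + ((1/18)*(-21))*(-1/767) = 409 - 7/6*(-1/767) = 409 + 7/4602 = 1882225/4602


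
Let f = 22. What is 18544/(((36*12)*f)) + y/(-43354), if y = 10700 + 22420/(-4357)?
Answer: 95624260991/56101333266 ≈ 1.7045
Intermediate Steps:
y = 46597480/4357 (y = 10700 + 22420*(-1/4357) = 10700 - 22420/4357 = 46597480/4357 ≈ 10695.)
18544/(((36*12)*f)) + y/(-43354) = 18544/(((36*12)*22)) + (46597480/4357)/(-43354) = 18544/((432*22)) + (46597480/4357)*(-1/43354) = 18544/9504 - 23298740/94446689 = 18544*(1/9504) - 23298740/94446689 = 1159/594 - 23298740/94446689 = 95624260991/56101333266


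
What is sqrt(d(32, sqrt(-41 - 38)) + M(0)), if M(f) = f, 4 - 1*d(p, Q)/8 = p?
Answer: 4*I*sqrt(14) ≈ 14.967*I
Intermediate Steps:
d(p, Q) = 32 - 8*p
sqrt(d(32, sqrt(-41 - 38)) + M(0)) = sqrt((32 - 8*32) + 0) = sqrt((32 - 256) + 0) = sqrt(-224 + 0) = sqrt(-224) = 4*I*sqrt(14)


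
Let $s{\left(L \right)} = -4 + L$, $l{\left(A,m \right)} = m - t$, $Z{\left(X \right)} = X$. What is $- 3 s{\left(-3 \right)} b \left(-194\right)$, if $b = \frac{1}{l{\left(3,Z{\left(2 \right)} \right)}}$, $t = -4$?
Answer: $-679$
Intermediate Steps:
$l{\left(A,m \right)} = 4 + m$ ($l{\left(A,m \right)} = m - -4 = m + 4 = 4 + m$)
$b = \frac{1}{6}$ ($b = \frac{1}{4 + 2} = \frac{1}{6} \approx 0.16667$)
$- 3 s{\left(-3 \right)} b \left(-194\right) = - 3 \left(-4 - 3\right) \frac{1}{6} \left(-194\right) = \left(-3\right) \left(-7\right) \frac{1}{6} \left(-194\right) = 21 \cdot \frac{1}{6} \left(-194\right) = \frac{7}{2} \left(-194\right) = -679$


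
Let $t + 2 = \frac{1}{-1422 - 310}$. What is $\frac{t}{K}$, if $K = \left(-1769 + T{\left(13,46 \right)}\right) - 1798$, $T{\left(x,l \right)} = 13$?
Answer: $\frac{3465}{6155528} \approx 0.00056291$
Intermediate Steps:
$t = - \frac{3465}{1732}$ ($t = -2 + \frac{1}{-1422 - 310} = -2 + \frac{1}{-1732} = -2 - \frac{1}{1732} = - \frac{3465}{1732} \approx -2.0006$)
$K = -3554$ ($K = \left(-1769 + 13\right) - 1798 = -1756 - 1798 = -3554$)
$\frac{t}{K} = - \frac{3465}{1732 \left(-3554\right)} = \left(- \frac{3465}{1732}\right) \left(- \frac{1}{3554}\right) = \frac{3465}{6155528}$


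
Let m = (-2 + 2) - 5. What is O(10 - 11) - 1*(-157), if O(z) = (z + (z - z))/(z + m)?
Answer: 943/6 ≈ 157.17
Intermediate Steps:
m = -5 (m = 0 - 5 = -5)
O(z) = z/(-5 + z) (O(z) = (z + (z - z))/(z - 5) = (z + 0)/(-5 + z) = z/(-5 + z))
O(10 - 11) - 1*(-157) = (10 - 11)/(-5 + (10 - 11)) - 1*(-157) = -1/(-5 - 1) + 157 = -1/(-6) + 157 = -1*(-1/6) + 157 = 1/6 + 157 = 943/6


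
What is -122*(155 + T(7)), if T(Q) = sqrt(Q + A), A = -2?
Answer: -18910 - 122*sqrt(5) ≈ -19183.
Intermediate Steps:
T(Q) = sqrt(-2 + Q) (T(Q) = sqrt(Q - 2) = sqrt(-2 + Q))
-122*(155 + T(7)) = -122*(155 + sqrt(-2 + 7)) = -122*(155 + sqrt(5)) = -18910 - 122*sqrt(5)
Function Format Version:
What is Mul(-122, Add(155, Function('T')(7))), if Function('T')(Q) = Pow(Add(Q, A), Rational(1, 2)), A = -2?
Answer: Add(-18910, Mul(-122, Pow(5, Rational(1, 2)))) ≈ -19183.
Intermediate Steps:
Function('T')(Q) = Pow(Add(-2, Q), Rational(1, 2)) (Function('T')(Q) = Pow(Add(Q, -2), Rational(1, 2)) = Pow(Add(-2, Q), Rational(1, 2)))
Mul(-122, Add(155, Function('T')(7))) = Mul(-122, Add(155, Pow(Add(-2, 7), Rational(1, 2)))) = Mul(-122, Add(155, Pow(5, Rational(1, 2)))) = Add(-18910, Mul(-122, Pow(5, Rational(1, 2))))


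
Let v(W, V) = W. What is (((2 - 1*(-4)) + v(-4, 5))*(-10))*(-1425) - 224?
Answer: 28276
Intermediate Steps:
(((2 - 1*(-4)) + v(-4, 5))*(-10))*(-1425) - 224 = (((2 - 1*(-4)) - 4)*(-10))*(-1425) - 224 = (((2 + 4) - 4)*(-10))*(-1425) - 224 = ((6 - 4)*(-10))*(-1425) - 224 = (2*(-10))*(-1425) - 224 = -20*(-1425) - 224 = 28500 - 224 = 28276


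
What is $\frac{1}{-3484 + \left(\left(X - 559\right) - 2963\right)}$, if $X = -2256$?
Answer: $- \frac{1}{9262} \approx -0.00010797$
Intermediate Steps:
$\frac{1}{-3484 + \left(\left(X - 559\right) - 2963\right)} = \frac{1}{-3484 - 5778} = \frac{1}{-9262} = - \frac{1}{9262}$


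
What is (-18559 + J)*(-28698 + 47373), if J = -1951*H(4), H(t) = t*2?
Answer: -638068725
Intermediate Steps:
H(t) = 2*t
J = -15608 (J = -3902*4 = -1951*8 = -15608)
(-18559 + J)*(-28698 + 47373) = (-18559 - 15608)*(-28698 + 47373) = -34167*18675 = -638068725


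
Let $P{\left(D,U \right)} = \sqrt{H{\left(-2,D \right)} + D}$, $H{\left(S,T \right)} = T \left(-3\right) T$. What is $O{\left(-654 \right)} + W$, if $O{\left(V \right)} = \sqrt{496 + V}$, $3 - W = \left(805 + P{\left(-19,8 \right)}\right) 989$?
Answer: $-796142 + i \sqrt{158} - 989 i \sqrt{1102} \approx -7.9614 \cdot 10^{5} - 32819.0 i$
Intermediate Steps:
$H{\left(S,T \right)} = - 3 T^{2}$ ($H{\left(S,T \right)} = - 3 T T = - 3 T^{2}$)
$P{\left(D,U \right)} = \sqrt{D - 3 D^{2}}$ ($P{\left(D,U \right)} = \sqrt{- 3 D^{2} + D} = \sqrt{D - 3 D^{2}}$)
$W = -796142 - 989 i \sqrt{1102}$ ($W = 3 - \left(805 + \sqrt{- 19 \left(1 - -57\right)}\right) 989 = 3 - \left(805 + \sqrt{- 19 \left(1 + 57\right)}\right) 989 = 3 - \left(805 + \sqrt{\left(-19\right) 58}\right) 989 = 3 - \left(805 + \sqrt{-1102}\right) 989 = 3 - \left(805 + i \sqrt{1102}\right) 989 = 3 - \left(796145 + 989 i \sqrt{1102}\right) = -796142 - 989 i \sqrt{1102} \approx -7.9614 \cdot 10^{5} - 32831.0 i$)
$O{\left(-654 \right)} + W = \sqrt{496 - 654} - \left(796142 + 989 i \sqrt{1102}\right) = \sqrt{-158} - \left(796142 + 989 i \sqrt{1102}\right) = i \sqrt{158} - \left(796142 + 989 i \sqrt{1102}\right) = -796142 + i \sqrt{158} - 989 i \sqrt{1102}$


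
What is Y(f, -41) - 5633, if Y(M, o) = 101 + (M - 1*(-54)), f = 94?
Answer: -5384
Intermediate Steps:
Y(M, o) = 155 + M (Y(M, o) = 101 + (M + 54) = 101 + (54 + M) = 155 + M)
Y(f, -41) - 5633 = (155 + 94) - 5633 = 249 - 5633 = -5384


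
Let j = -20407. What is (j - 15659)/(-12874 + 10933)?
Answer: 12022/647 ≈ 18.581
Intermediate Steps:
(j - 15659)/(-12874 + 10933) = (-20407 - 15659)/(-12874 + 10933) = -36066/(-1941) = -36066*(-1/1941) = 12022/647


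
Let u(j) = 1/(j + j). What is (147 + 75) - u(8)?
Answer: 3551/16 ≈ 221.94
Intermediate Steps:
u(j) = 1/(2*j)
(147 + 75) - u(8) = (147 + 75) - 1/(2*8) = 222 - 1/(2*8) = 222 - 1*1/16 = 222 - 1/16 = 3551/16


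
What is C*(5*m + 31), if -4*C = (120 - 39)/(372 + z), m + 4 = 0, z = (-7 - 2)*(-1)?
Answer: -297/508 ≈ -0.58465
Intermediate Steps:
z = 9 (z = -9*(-1) = 9)
m = -4 (m = -4 + 0 = -4)
C = -27/508 (C = -(120 - 39)/(4*(372 + 9)) = -81/(4*381) = -¼*27/127 = -27/508 ≈ -0.053150)
C*(5*m + 31) = -27*(5*(-4) + 31)/508 = -27*(-20 + 31)/508 = -27/508*11 = -297/508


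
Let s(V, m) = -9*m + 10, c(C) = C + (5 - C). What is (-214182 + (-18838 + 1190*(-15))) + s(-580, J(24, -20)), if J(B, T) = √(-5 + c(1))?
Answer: -250860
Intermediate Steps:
c(C) = 5
J(B, T) = 0 (J(B, T) = √(-5 + 5) = √0 = 0)
s(V, m) = 10 - 9*m
(-214182 + (-18838 + 1190*(-15))) + s(-580, J(24, -20)) = (-214182 + (-18838 + 1190*(-15))) + (10 - 9*0) = (-214182 + (-18838 - 17850)) + (10 + 0) = (-214182 - 36688) + 10 = -250870 + 10 = -250860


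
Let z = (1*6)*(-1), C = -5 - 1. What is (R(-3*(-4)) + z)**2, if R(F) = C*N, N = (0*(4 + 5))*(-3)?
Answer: 36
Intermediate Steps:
N = 0 (N = (0*9)*(-3) = 0*(-3) = 0)
C = -6
z = -6 (z = 6*(-1) = -6)
R(F) = 0 (R(F) = -6*0 = 0)
(R(-3*(-4)) + z)**2 = (0 - 6)**2 = (-6)**2 = 36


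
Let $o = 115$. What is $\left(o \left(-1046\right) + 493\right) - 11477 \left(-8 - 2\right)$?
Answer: $-5027$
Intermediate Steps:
$\left(o \left(-1046\right) + 493\right) - 11477 \left(-8 - 2\right) = \left(115 \left(-1046\right) + 493\right) - 11477 \left(-8 - 2\right) = \left(-120290 + 493\right) - 11477 \left(-8 - 2\right) = -119797 - -114770 = -119797 + 114770 = -5027$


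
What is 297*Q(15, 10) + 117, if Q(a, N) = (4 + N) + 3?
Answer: 5166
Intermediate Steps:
Q(a, N) = 7 + N
297*Q(15, 10) + 117 = 297*(7 + 10) + 117 = 297*17 + 117 = 5049 + 117 = 5166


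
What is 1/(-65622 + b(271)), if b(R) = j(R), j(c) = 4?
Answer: -1/65618 ≈ -1.5240e-5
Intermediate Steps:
b(R) = 4
1/(-65622 + b(271)) = 1/(-65622 + 4) = 1/(-65618) = -1/65618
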